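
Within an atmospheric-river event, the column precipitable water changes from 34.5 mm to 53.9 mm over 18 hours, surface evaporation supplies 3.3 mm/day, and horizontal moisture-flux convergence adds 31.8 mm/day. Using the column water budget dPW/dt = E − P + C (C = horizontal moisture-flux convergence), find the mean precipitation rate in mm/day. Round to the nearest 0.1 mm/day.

P ≈ 9.2 mm/day

dPW/dt = (53.9 − 34.5) mm / (18/24 day) = +25.867 mm/day.
P = E + C − dPW/dt = 3.3 + (31.8) − (+25.867) = 9.2 mm/day.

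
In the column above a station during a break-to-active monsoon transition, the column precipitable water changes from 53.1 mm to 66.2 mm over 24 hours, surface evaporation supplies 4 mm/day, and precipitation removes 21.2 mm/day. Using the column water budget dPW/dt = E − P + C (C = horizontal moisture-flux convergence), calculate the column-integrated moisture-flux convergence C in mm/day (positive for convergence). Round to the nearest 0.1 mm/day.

dPW/dt = (66.2 − 53.1) mm / (24/24 day) = +13.100 mm/day.
C = dPW/dt − E + P = (+13.100) − 4 + 21.2 = 30.3 mm/day.

C ≈ 30.3 mm/day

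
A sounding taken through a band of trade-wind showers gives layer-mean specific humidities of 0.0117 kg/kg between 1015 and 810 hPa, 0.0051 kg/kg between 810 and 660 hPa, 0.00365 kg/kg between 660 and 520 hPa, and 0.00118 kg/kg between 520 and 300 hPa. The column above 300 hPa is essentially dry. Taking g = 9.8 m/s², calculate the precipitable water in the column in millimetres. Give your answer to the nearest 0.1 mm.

PW ≈ 40.1 mm

Precipitable water is the column-integrated vapour mass per unit area: PW = (1/g) Σ q̄ Δp, with q in kg/kg and Δp in Pa (1 kg/m² of water = 1 mm).
Layer 1015–810 hPa: Δp = 205 hPa = 20500 Pa, q̄ = 0.0117 kg/kg → 0.0117 × 20500 / 9.8 = 24.47 mm
Layer 810–660 hPa: Δp = 150 hPa = 15000 Pa, q̄ = 0.0051 kg/kg → 0.0051 × 15000 / 9.8 = 7.81 mm
Layer 660–520 hPa: Δp = 140 hPa = 14000 Pa, q̄ = 0.00365 kg/kg → 0.00365 × 14000 / 9.8 = 5.21 mm
Layer 520–300 hPa: Δp = 220 hPa = 22000 Pa, q̄ = 0.00118 kg/kg → 0.00118 × 22000 / 9.8 = 2.65 mm
PW = 24.47 + 7.81 + 5.21 + 2.65 = 40.14 ≈ 40.1 mm.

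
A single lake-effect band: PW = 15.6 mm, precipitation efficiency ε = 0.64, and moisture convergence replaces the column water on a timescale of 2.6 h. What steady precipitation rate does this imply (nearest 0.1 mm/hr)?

Each overturning extracts ε × PW = 0.64 × 15.6 = 9.984 mm.
Rate = ε·PW / τ = 9.984 / 2.6 h = 3.8 mm/hr.

R ≈ 3.8 mm/hr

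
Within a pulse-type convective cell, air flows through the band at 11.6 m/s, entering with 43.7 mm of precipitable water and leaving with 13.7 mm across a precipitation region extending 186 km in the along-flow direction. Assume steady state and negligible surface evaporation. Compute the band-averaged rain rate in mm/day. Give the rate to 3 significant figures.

Column moisture flux per unit crosswind length is F = V × PW.
Inflow: F_in = 11.6 × 43.7 = 506.92 mm·m/s
Outflow: F_out = 11.6 × 13.7 = 158.92 mm·m/s
Steady-state rate R = (F_in − F_out)/L = (506.92 − 158.92) / 186000 m = 1.871e-03 mm/s.
R = 1.871e-03 × 3600 × 24 = 162 mm/day.

R ≈ 162 mm/day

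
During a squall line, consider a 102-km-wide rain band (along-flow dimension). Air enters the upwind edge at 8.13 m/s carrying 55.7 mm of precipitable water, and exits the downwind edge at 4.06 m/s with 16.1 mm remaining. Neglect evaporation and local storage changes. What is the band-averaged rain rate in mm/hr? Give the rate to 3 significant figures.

R ≈ 13.7 mm/hr

Column moisture flux per unit crosswind length is F = V × PW.
Inflow: F_in = 8.13 × 55.7 = 452.841 mm·m/s
Outflow: F_out = 4.06 × 16.1 = 65.366 mm·m/s
Steady-state rate R = (F_in − F_out)/L = (452.841 − 65.366) / 102000 m = 3.799e-03 mm/s.
R = 3.799e-03 × 3600 = 13.7 mm/hr.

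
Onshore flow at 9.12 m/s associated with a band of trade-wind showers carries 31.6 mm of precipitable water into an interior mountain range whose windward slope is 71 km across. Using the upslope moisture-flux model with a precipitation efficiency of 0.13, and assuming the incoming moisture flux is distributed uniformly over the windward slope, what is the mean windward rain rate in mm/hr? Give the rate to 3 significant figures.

Incoming column moisture flux per unit ridge length: F = V × PW = 9.12 × 31.6 = 288.192 mm·m/s.
Spread over the 71 km slope with efficiency ε = 0.13: R = ε·F/W = 0.13 × 288.192 / 71000 m = 5.277e-04 mm/s.
R = 5.277e-04 × 3600 = 1.90 mm/hr.

R ≈ 1.90 mm/hr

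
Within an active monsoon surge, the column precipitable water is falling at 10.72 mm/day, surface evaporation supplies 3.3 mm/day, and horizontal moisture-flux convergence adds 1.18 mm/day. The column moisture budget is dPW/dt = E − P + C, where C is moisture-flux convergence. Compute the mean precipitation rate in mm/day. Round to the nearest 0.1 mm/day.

dPW/dt = -10.72 mm/day.
P = E + C − dPW/dt = 3.3 + (1.18) − (-10.72) = 15.2 mm/day.

P ≈ 15.2 mm/day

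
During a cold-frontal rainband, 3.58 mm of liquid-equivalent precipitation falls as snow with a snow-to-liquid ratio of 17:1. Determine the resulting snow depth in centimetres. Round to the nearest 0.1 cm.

Snow depth = liquid × ratio = 3.58 mm × 17 = 60.86 mm = 6.1 cm.

snow depth ≈ 6.1 cm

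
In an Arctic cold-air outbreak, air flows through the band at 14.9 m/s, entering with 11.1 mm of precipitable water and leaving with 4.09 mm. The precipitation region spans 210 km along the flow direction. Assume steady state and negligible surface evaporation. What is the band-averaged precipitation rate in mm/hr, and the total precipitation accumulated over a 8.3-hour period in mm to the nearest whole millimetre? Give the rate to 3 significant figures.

Column moisture flux per unit crosswind length is F = V × PW.
Inflow: F_in = 14.9 × 11.1 = 165.39 mm·m/s
Outflow: F_out = 14.9 × 4.09 = 60.941 mm·m/s
Steady-state rate R = (F_in − F_out)/L = (165.39 − 60.941) / 210000 m = 4.974e-04 mm/s.
R = 4.974e-04 × 3600 = 1.79 mm/hr.
Over 8.3 h: total = 1.79 × 8.3 = 14.857 ≈ 15 mm.

R ≈ 1.79 mm/hr; total ≈ 15 mm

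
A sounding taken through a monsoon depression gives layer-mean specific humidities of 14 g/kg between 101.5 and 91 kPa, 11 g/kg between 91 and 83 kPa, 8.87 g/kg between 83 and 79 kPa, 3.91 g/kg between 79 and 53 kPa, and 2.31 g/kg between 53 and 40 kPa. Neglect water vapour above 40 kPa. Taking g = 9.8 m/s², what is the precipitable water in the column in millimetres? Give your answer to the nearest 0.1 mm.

PW ≈ 41.0 mm

Precipitable water is the column-integrated vapour mass per unit area: PW = (1/g) Σ q̄ Δp, with q in kg/kg and Δp in Pa (1 kg/m² of water = 1 mm).
Layer 101.5–91 kPa: Δp = 105 hPa = 10500 Pa, q̄ = 0.014 kg/kg → 0.014 × 10500 / 9.8 = 15.00 mm
Layer 91–83 kPa: Δp = 80 hPa = 8000 Pa, q̄ = 0.011 kg/kg → 0.011 × 8000 / 9.8 = 8.98 mm
Layer 83–79 kPa: Δp = 40 hPa = 4000 Pa, q̄ = 0.00887 kg/kg → 0.00887 × 4000 / 9.8 = 3.62 mm
Layer 79–53 kPa: Δp = 260 hPa = 26000 Pa, q̄ = 0.00391 kg/kg → 0.00391 × 26000 / 9.8 = 10.37 mm
Layer 53–40 kPa: Δp = 130 hPa = 13000 Pa, q̄ = 0.00231 kg/kg → 0.00231 × 13000 / 9.8 = 3.06 mm
PW = 15.00 + 8.98 + 3.62 + 10.37 + 3.06 = 41.03 ≈ 41.0 mm.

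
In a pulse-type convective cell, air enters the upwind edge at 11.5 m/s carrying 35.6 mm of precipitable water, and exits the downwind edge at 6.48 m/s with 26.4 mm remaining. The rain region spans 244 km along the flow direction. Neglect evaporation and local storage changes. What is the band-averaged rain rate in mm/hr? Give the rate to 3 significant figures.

R ≈ 3.52 mm/hr

Column moisture flux per unit crosswind length is F = V × PW.
Inflow: F_in = 11.5 × 35.6 = 409.4 mm·m/s
Outflow: F_out = 6.48 × 26.4 = 171.072 mm·m/s
Steady-state rate R = (F_in − F_out)/L = (409.4 − 171.072) / 244000 m = 9.768e-04 mm/s.
R = 9.768e-04 × 3600 = 3.52 mm/hr.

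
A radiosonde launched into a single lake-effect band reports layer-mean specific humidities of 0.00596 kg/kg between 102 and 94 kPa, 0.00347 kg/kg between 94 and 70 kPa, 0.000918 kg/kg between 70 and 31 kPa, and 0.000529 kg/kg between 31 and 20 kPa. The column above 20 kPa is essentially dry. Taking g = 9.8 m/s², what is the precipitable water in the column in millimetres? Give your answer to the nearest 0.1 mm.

Precipitable water is the column-integrated vapour mass per unit area: PW = (1/g) Σ q̄ Δp, with q in kg/kg and Δp in Pa (1 kg/m² of water = 1 mm).
Layer 102–94 kPa: Δp = 80 hPa = 8000 Pa, q̄ = 0.00596 kg/kg → 0.00596 × 8000 / 9.8 = 4.87 mm
Layer 94–70 kPa: Δp = 240 hPa = 24000 Pa, q̄ = 0.00347 kg/kg → 0.00347 × 24000 / 9.8 = 8.50 mm
Layer 70–31 kPa: Δp = 390 hPa = 39000 Pa, q̄ = 0.000918 kg/kg → 0.000918 × 39000 / 9.8 = 3.65 mm
Layer 31–20 kPa: Δp = 110 hPa = 11000 Pa, q̄ = 0.000529 kg/kg → 0.000529 × 11000 / 9.8 = 0.59 mm
PW = 4.87 + 8.50 + 3.65 + 0.59 = 17.61 ≈ 17.6 mm.

PW ≈ 17.6 mm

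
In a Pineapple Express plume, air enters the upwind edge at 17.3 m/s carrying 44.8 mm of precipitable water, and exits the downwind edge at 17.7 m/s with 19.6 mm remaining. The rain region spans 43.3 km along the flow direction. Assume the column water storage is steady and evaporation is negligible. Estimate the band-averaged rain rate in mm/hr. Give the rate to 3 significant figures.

R ≈ 35.6 mm/hr

Column moisture flux per unit crosswind length is F = V × PW.
Inflow: F_in = 17.3 × 44.8 = 775.04 mm·m/s
Outflow: F_out = 17.7 × 19.6 = 346.92 mm·m/s
Steady-state rate R = (F_in − F_out)/L = (775.04 − 346.92) / 43300 m = 9.887e-03 mm/s.
R = 9.887e-03 × 3600 = 35.6 mm/hr.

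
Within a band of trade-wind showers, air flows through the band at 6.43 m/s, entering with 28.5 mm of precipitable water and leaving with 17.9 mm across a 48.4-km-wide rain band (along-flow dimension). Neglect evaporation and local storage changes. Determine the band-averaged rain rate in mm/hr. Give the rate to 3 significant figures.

Column moisture flux per unit crosswind length is F = V × PW.
Inflow: F_in = 6.43 × 28.5 = 183.255 mm·m/s
Outflow: F_out = 6.43 × 17.9 = 115.097 mm·m/s
Steady-state rate R = (F_in − F_out)/L = (183.255 − 115.097) / 48400 m = 1.408e-03 mm/s.
R = 1.408e-03 × 3600 = 5.07 mm/hr.

R ≈ 5.07 mm/hr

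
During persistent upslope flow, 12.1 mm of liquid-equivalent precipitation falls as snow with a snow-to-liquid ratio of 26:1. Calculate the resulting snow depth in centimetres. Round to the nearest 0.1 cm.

Snow depth = liquid × ratio = 12.1 mm × 26 = 314.6 mm = 31.5 cm.

snow depth ≈ 31.5 cm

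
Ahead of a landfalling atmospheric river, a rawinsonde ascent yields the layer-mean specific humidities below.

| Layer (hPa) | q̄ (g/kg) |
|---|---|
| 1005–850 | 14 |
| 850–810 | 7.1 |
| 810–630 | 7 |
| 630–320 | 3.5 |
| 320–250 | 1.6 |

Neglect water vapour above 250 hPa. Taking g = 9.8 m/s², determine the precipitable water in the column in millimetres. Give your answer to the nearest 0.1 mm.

Precipitable water is the column-integrated vapour mass per unit area: PW = (1/g) Σ q̄ Δp, with q in kg/kg and Δp in Pa (1 kg/m² of water = 1 mm).
Layer 1005–850 hPa: Δp = 155 hPa = 15500 Pa, q̄ = 0.014 kg/kg → 0.014 × 15500 / 9.8 = 22.14 mm
Layer 850–810 hPa: Δp = 40 hPa = 4000 Pa, q̄ = 0.0071 kg/kg → 0.0071 × 4000 / 9.8 = 2.90 mm
Layer 810–630 hPa: Δp = 180 hPa = 18000 Pa, q̄ = 0.007 kg/kg → 0.007 × 18000 / 9.8 = 12.86 mm
Layer 630–320 hPa: Δp = 310 hPa = 31000 Pa, q̄ = 0.0035 kg/kg → 0.0035 × 31000 / 9.8 = 11.07 mm
Layer 320–250 hPa: Δp = 70 hPa = 7000 Pa, q̄ = 0.0016 kg/kg → 0.0016 × 7000 / 9.8 = 1.14 mm
PW = 22.14 + 2.90 + 12.86 + 11.07 + 1.14 = 50.11 ≈ 50.1 mm.

PW ≈ 50.1 mm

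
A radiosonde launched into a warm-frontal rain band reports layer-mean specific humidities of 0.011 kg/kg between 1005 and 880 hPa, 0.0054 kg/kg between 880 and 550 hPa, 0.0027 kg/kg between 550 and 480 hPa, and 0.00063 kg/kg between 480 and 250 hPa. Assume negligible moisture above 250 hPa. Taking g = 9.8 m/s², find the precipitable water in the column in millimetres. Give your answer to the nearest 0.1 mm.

PW ≈ 35.6 mm

Precipitable water is the column-integrated vapour mass per unit area: PW = (1/g) Σ q̄ Δp, with q in kg/kg and Δp in Pa (1 kg/m² of water = 1 mm).
Layer 1005–880 hPa: Δp = 125 hPa = 12500 Pa, q̄ = 0.011 kg/kg → 0.011 × 12500 / 9.8 = 14.03 mm
Layer 880–550 hPa: Δp = 330 hPa = 33000 Pa, q̄ = 0.0054 kg/kg → 0.0054 × 33000 / 9.8 = 18.18 mm
Layer 550–480 hPa: Δp = 70 hPa = 7000 Pa, q̄ = 0.0027 kg/kg → 0.0027 × 7000 / 9.8 = 1.93 mm
Layer 480–250 hPa: Δp = 230 hPa = 23000 Pa, q̄ = 0.00063 kg/kg → 0.00063 × 23000 / 9.8 = 1.48 mm
PW = 14.03 + 18.18 + 1.93 + 1.48 = 35.62 ≈ 35.6 mm.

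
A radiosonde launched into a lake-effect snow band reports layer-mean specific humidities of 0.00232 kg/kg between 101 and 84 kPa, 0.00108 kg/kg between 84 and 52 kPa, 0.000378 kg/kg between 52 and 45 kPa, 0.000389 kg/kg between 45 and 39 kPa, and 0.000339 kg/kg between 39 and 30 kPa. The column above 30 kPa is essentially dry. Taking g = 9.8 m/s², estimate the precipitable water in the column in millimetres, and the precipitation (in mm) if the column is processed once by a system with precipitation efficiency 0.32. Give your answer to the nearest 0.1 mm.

Precipitable water is the column-integrated vapour mass per unit area: PW = (1/g) Σ q̄ Δp, with q in kg/kg and Δp in Pa (1 kg/m² of water = 1 mm).
Layer 101–84 kPa: Δp = 170 hPa = 17000 Pa, q̄ = 0.00232 kg/kg → 0.00232 × 17000 / 9.8 = 4.02 mm
Layer 84–52 kPa: Δp = 320 hPa = 32000 Pa, q̄ = 0.00108 kg/kg → 0.00108 × 32000 / 9.8 = 3.53 mm
Layer 52–45 kPa: Δp = 70 hPa = 7000 Pa, q̄ = 0.000378 kg/kg → 0.000378 × 7000 / 9.8 = 0.27 mm
Layer 45–39 kPa: Δp = 60 hPa = 6000 Pa, q̄ = 0.000389 kg/kg → 0.000389 × 6000 / 9.8 = 0.24 mm
Layer 39–30 kPa: Δp = 90 hPa = 9000 Pa, q̄ = 0.000339 kg/kg → 0.000339 × 9000 / 9.8 = 0.31 mm
PW = 4.02 + 3.53 + 0.27 + 0.24 + 0.31 = 8.37 ≈ 8.4 mm.
Precipitation = ε × PW = 0.32 × 8.4 = 2.7 mm.

PW ≈ 8.4 mm; precipitation ≈ 2.7 mm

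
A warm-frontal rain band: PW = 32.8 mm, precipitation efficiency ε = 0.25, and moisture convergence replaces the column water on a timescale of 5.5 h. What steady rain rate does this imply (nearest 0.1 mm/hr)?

Each overturning extracts ε × PW = 0.25 × 32.8 = 8.2 mm.
Rate = ε·PW / τ = 8.2 / 5.5 h = 1.5 mm/hr.

R ≈ 1.5 mm/hr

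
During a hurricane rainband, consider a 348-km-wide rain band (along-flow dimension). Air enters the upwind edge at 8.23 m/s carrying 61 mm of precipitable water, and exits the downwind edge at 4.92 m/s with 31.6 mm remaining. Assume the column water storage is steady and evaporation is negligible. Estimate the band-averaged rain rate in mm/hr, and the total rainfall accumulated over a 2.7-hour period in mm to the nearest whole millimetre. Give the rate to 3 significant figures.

R ≈ 3.59 mm/hr; total ≈ 10 mm

Column moisture flux per unit crosswind length is F = V × PW.
Inflow: F_in = 8.23 × 61 = 502.03 mm·m/s
Outflow: F_out = 4.92 × 31.6 = 155.472 mm·m/s
Steady-state rate R = (F_in − F_out)/L = (502.03 − 155.472) / 348000 m = 9.959e-04 mm/s.
R = 9.959e-04 × 3600 = 3.59 mm/hr.
Over 2.7 h: total = 3.59 × 2.7 = 9.693 ≈ 10 mm.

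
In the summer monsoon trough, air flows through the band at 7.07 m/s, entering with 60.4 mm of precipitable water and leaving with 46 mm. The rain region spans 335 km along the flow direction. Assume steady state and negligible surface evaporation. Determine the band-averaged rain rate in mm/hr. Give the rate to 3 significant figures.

R ≈ 1.09 mm/hr

Column moisture flux per unit crosswind length is F = V × PW.
Inflow: F_in = 7.07 × 60.4 = 427.028 mm·m/s
Outflow: F_out = 7.07 × 46 = 325.22 mm·m/s
Steady-state rate R = (F_in − F_out)/L = (427.028 − 325.22) / 335000 m = 3.039e-04 mm/s.
R = 3.039e-04 × 3600 = 1.09 mm/hr.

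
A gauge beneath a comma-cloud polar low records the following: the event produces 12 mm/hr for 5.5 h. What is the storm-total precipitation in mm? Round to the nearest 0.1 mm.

Total = Σ Rᵢ Δtᵢ = 12 × 5.5
      = 66 = 66.0 mm.

total ≈ 66.0 mm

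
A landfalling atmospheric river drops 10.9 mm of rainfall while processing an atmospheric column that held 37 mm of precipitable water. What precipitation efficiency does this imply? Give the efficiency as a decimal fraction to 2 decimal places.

ε ≈ 0.29

ε = rainfall / PW = 10.9 / 37 = 0.29.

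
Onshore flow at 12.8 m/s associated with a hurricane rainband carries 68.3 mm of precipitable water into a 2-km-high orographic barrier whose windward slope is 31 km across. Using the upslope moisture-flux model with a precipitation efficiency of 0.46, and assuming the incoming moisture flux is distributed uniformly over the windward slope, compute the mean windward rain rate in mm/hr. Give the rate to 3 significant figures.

Incoming column moisture flux per unit ridge length: F = V × PW = 12.8 × 68.3 = 874.24 mm·m/s.
Spread over the 31 km slope with efficiency ε = 0.46: R = ε·F/W = 0.46 × 874.24 / 31000 m = 1.297e-02 mm/s.
R = 1.297e-02 × 3600 = 46.7 mm/hr.

R ≈ 46.7 mm/hr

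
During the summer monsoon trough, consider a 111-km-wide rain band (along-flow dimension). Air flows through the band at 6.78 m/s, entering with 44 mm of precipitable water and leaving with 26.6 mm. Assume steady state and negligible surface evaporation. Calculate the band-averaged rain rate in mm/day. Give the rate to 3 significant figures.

R ≈ 91.8 mm/day

Column moisture flux per unit crosswind length is F = V × PW.
Inflow: F_in = 6.78 × 44 = 298.32 mm·m/s
Outflow: F_out = 6.78 × 26.6 = 180.348 mm·m/s
Steady-state rate R = (F_in − F_out)/L = (298.32 − 180.348) / 111000 m = 1.063e-03 mm/s.
R = 1.063e-03 × 3600 × 24 = 91.8 mm/day.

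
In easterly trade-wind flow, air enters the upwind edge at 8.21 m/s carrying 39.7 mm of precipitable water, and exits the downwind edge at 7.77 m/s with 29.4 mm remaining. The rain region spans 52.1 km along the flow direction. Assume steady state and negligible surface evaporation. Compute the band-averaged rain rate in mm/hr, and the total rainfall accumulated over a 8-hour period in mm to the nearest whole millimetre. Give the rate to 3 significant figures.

Column moisture flux per unit crosswind length is F = V × PW.
Inflow: F_in = 8.21 × 39.7 = 325.937 mm·m/s
Outflow: F_out = 7.77 × 29.4 = 228.438 mm·m/s
Steady-state rate R = (F_in − F_out)/L = (325.937 − 228.438) / 52100 m = 1.871e-03 mm/s.
R = 1.871e-03 × 3600 = 6.74 mm/hr.
Over 8 h: total = 6.74 × 8 = 53.92 ≈ 54 mm.

R ≈ 6.74 mm/hr; total ≈ 54 mm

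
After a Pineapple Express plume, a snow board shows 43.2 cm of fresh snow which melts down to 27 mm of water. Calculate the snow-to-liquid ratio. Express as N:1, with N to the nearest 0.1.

Ratio = snow depth / SWE = 432 mm / 27 mm = 16.0, i.e. 16.0:1.

ratio ≈ 16.0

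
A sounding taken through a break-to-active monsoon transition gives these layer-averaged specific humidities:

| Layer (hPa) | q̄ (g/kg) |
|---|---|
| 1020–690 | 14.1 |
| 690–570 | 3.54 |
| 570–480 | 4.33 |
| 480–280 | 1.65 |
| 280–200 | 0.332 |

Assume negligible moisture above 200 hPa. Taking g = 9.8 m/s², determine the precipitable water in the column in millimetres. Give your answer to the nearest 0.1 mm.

Precipitable water is the column-integrated vapour mass per unit area: PW = (1/g) Σ q̄ Δp, with q in kg/kg and Δp in Pa (1 kg/m² of water = 1 mm).
Layer 1020–690 hPa: Δp = 330 hPa = 33000 Pa, q̄ = 0.0141 kg/kg → 0.0141 × 33000 / 9.8 = 47.48 mm
Layer 690–570 hPa: Δp = 120 hPa = 12000 Pa, q̄ = 0.00354 kg/kg → 0.00354 × 12000 / 9.8 = 4.33 mm
Layer 570–480 hPa: Δp = 90 hPa = 9000 Pa, q̄ = 0.00433 kg/kg → 0.00433 × 9000 / 9.8 = 3.98 mm
Layer 480–280 hPa: Δp = 200 hPa = 20000 Pa, q̄ = 0.00165 kg/kg → 0.00165 × 20000 / 9.8 = 3.37 mm
Layer 280–200 hPa: Δp = 80 hPa = 8000 Pa, q̄ = 0.000332 kg/kg → 0.000332 × 8000 / 9.8 = 0.27 mm
PW = 47.48 + 4.33 + 3.98 + 3.37 + 0.27 = 59.43 ≈ 59.4 mm.

PW ≈ 59.4 mm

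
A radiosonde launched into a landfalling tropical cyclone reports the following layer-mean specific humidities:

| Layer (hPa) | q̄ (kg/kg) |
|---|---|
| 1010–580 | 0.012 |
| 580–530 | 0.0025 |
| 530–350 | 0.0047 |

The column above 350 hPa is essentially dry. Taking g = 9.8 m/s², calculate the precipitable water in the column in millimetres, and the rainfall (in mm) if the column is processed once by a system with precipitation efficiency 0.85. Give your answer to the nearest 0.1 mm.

PW ≈ 62.6 mm; rainfall ≈ 53.2 mm

Precipitable water is the column-integrated vapour mass per unit area: PW = (1/g) Σ q̄ Δp, with q in kg/kg and Δp in Pa (1 kg/m² of water = 1 mm).
Layer 1010–580 hPa: Δp = 430 hPa = 43000 Pa, q̄ = 0.012 kg/kg → 0.012 × 43000 / 9.8 = 52.65 mm
Layer 580–530 hPa: Δp = 50 hPa = 5000 Pa, q̄ = 0.0025 kg/kg → 0.0025 × 5000 / 9.8 = 1.28 mm
Layer 530–350 hPa: Δp = 180 hPa = 18000 Pa, q̄ = 0.0047 kg/kg → 0.0047 × 18000 / 9.8 = 8.63 mm
PW = 52.65 + 1.28 + 8.63 = 62.56 ≈ 62.6 mm.
Rainfall = ε × PW = 0.85 × 62.6 = 53.2 mm.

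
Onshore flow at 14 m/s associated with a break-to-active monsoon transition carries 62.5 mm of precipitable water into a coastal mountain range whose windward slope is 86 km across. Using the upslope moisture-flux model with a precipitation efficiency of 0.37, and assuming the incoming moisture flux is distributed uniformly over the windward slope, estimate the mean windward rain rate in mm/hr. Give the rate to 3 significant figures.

R ≈ 13.6 mm/hr

Incoming column moisture flux per unit ridge length: F = V × PW = 14 × 62.5 = 875 mm·m/s.
Spread over the 86 km slope with efficiency ε = 0.37: R = ε·F/W = 0.37 × 875 / 86000 m = 3.765e-03 mm/s.
R = 3.765e-03 × 3600 = 13.6 mm/hr.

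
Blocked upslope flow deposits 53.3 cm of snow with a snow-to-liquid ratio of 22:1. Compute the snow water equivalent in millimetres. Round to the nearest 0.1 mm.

SWE = snow depth / ratio = 53.3 cm / 22 = 2.423 cm = 24.2 mm.

SWE ≈ 24.2 mm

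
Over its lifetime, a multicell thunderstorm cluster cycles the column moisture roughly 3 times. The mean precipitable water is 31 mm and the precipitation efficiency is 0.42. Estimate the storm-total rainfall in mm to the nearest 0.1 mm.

rainfall ≈ 39.1 mm

Each cycle deposits ε × PW = 0.42 × 31 = 13.02 mm.
Over 3 cycles: 3 × 13.02 = 39.1 mm.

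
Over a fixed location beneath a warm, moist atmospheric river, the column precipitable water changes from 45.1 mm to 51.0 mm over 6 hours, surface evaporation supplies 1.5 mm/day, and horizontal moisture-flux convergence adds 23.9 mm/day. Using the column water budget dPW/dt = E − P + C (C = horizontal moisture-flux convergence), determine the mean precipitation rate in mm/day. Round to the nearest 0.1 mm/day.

P ≈ 1.8 mm/day

dPW/dt = (51.0 − 45.1) mm / (6/24 day) = +23.600 mm/day.
P = E + C − dPW/dt = 1.5 + (23.9) − (+23.600) = 1.8 mm/day.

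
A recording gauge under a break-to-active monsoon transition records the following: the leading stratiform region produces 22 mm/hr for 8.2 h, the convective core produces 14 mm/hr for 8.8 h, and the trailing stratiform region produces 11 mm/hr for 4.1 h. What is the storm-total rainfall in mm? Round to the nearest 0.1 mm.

total ≈ 348.7 mm

Total = Σ Rᵢ Δtᵢ = 22 × 8.2 + 14 × 8.8 + 11 × 4.1
      = 180.4 + 123.2 + 45.1 = 348.7 mm.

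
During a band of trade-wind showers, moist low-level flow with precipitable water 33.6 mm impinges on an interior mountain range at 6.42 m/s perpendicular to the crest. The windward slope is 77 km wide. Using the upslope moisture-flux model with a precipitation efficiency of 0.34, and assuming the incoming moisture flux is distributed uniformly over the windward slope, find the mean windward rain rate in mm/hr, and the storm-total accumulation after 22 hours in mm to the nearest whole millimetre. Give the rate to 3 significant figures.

R ≈ 3.43 mm/hr; total ≈ 75 mm

Incoming column moisture flux per unit ridge length: F = V × PW = 6.42 × 33.6 = 215.712 mm·m/s.
Spread over the 77 km slope with efficiency ε = 0.34: R = ε·F/W = 0.34 × 215.712 / 77000 m = 9.525e-04 mm/s.
R = 9.525e-04 × 3600 = 3.43 mm/hr.
Over 22 h: total = 3.43 × 22 = 75.46 ≈ 75 mm.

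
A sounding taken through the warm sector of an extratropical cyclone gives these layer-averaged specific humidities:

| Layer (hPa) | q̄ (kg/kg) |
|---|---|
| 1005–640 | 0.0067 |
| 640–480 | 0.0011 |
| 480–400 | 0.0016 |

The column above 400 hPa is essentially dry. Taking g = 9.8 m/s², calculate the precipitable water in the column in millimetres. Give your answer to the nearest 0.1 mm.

Precipitable water is the column-integrated vapour mass per unit area: PW = (1/g) Σ q̄ Δp, with q in kg/kg and Δp in Pa (1 kg/m² of water = 1 mm).
Layer 1005–640 hPa: Δp = 365 hPa = 36500 Pa, q̄ = 0.0067 kg/kg → 0.0067 × 36500 / 9.8 = 24.95 mm
Layer 640–480 hPa: Δp = 160 hPa = 16000 Pa, q̄ = 0.0011 kg/kg → 0.0011 × 16000 / 9.8 = 1.80 mm
Layer 480–400 hPa: Δp = 80 hPa = 8000 Pa, q̄ = 0.0016 kg/kg → 0.0016 × 8000 / 9.8 = 1.31 mm
PW = 24.95 + 1.80 + 1.31 = 28.06 ≈ 28.1 mm.

PW ≈ 28.1 mm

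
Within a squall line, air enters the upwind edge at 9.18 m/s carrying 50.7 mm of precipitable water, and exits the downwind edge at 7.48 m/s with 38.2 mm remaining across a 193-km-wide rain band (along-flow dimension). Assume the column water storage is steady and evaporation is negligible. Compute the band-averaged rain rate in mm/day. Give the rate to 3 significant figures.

R ≈ 80.4 mm/day

Column moisture flux per unit crosswind length is F = V × PW.
Inflow: F_in = 9.18 × 50.7 = 465.426 mm·m/s
Outflow: F_out = 7.48 × 38.2 = 285.736 mm·m/s
Steady-state rate R = (F_in − F_out)/L = (465.426 − 285.736) / 193000 m = 9.310e-04 mm/s.
R = 9.310e-04 × 3600 × 24 = 80.4 mm/day.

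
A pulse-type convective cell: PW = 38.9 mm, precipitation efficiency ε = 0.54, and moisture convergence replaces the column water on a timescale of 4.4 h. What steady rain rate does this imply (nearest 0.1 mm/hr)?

Each overturning extracts ε × PW = 0.54 × 38.9 = 21.006 mm.
Rate = ε·PW / τ = 21.006 / 4.4 h = 4.8 mm/hr.

R ≈ 4.8 mm/hr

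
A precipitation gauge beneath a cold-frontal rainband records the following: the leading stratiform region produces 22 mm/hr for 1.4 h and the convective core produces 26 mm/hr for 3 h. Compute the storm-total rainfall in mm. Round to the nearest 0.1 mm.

total ≈ 108.8 mm

Total = Σ Rᵢ Δtᵢ = 22 × 1.4 + 26 × 3
      = 30.8 + 78 = 108.8 mm.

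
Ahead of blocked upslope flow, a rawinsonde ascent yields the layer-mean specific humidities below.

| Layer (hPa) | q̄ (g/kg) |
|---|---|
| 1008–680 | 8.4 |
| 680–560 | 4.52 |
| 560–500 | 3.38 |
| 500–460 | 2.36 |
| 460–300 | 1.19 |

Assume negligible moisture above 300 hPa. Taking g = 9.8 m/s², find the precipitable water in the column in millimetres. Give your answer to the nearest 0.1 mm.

PW ≈ 38.6 mm

Precipitable water is the column-integrated vapour mass per unit area: PW = (1/g) Σ q̄ Δp, with q in kg/kg and Δp in Pa (1 kg/m² of water = 1 mm).
Layer 1008–680 hPa: Δp = 328 hPa = 32800 Pa, q̄ = 0.0084 kg/kg → 0.0084 × 32800 / 9.8 = 28.11 mm
Layer 680–560 hPa: Δp = 120 hPa = 12000 Pa, q̄ = 0.00452 kg/kg → 0.00452 × 12000 / 9.8 = 5.53 mm
Layer 560–500 hPa: Δp = 60 hPa = 6000 Pa, q̄ = 0.00338 kg/kg → 0.00338 × 6000 / 9.8 = 2.07 mm
Layer 500–460 hPa: Δp = 40 hPa = 4000 Pa, q̄ = 0.00236 kg/kg → 0.00236 × 4000 / 9.8 = 0.96 mm
Layer 460–300 hPa: Δp = 160 hPa = 16000 Pa, q̄ = 0.00119 kg/kg → 0.00119 × 16000 / 9.8 = 1.94 mm
PW = 28.11 + 5.53 + 2.07 + 0.96 + 1.94 = 38.61 ≈ 38.6 mm.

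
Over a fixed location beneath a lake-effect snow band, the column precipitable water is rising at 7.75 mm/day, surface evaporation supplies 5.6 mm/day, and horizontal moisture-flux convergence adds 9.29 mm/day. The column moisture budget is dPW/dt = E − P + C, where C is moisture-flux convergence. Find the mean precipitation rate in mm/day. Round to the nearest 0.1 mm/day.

P ≈ 7.1 mm/day

dPW/dt = +7.75 mm/day.
P = E + C − dPW/dt = 5.6 + (9.29) − (+7.75) = 7.1 mm/day.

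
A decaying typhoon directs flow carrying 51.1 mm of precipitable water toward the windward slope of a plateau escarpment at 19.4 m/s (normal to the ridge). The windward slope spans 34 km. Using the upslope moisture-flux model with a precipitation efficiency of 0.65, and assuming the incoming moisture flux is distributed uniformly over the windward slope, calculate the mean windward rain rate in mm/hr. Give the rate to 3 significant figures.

Incoming column moisture flux per unit ridge length: F = V × PW = 19.4 × 51.1 = 991.34 mm·m/s.
Spread over the 34 km slope with efficiency ε = 0.65: R = ε·F/W = 0.65 × 991.34 / 34000 m = 1.895e-02 mm/s.
R = 1.895e-02 × 3600 = 68.2 mm/hr.

R ≈ 68.2 mm/hr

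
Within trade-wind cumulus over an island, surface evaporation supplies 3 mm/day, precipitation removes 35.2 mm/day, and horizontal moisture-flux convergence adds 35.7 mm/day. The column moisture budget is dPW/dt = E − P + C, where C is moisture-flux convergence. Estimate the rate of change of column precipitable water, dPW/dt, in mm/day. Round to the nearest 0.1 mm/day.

dPW/dt = E − P + C = 3 − 35.2 + (35.7) = 3.5 mm/day.

dPW/dt ≈ 3.5 mm/day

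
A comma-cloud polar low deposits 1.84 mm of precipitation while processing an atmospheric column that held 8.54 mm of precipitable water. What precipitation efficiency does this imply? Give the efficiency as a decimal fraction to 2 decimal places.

ε = precipitation / PW = 1.84 / 8.54 = 0.22.

ε ≈ 0.22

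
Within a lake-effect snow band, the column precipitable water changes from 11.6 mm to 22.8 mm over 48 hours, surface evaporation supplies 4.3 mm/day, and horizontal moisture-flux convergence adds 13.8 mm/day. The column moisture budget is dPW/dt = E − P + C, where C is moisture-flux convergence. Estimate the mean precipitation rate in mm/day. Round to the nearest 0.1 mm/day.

dPW/dt = (22.8 − 11.6) mm / (48/24 day) = +5.600 mm/day.
P = E + C − dPW/dt = 4.3 + (13.8) − (+5.600) = 12.5 mm/day.

P ≈ 12.5 mm/day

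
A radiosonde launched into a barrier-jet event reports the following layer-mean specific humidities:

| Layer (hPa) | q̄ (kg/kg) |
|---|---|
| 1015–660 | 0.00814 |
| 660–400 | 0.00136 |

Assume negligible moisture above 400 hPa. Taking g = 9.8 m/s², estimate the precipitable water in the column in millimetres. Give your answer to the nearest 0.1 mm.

Precipitable water is the column-integrated vapour mass per unit area: PW = (1/g) Σ q̄ Δp, with q in kg/kg and Δp in Pa (1 kg/m² of water = 1 mm).
Layer 1015–660 hPa: Δp = 355 hPa = 35500 Pa, q̄ = 0.00814 kg/kg → 0.00814 × 35500 / 9.8 = 29.49 mm
Layer 660–400 hPa: Δp = 260 hPa = 26000 Pa, q̄ = 0.00136 kg/kg → 0.00136 × 26000 / 9.8 = 3.61 mm
PW = 29.49 + 3.61 = 33.10 ≈ 33.1 mm.

PW ≈ 33.1 mm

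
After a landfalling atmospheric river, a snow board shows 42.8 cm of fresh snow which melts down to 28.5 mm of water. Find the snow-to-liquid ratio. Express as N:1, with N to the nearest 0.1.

Ratio = snow depth / SWE = 428 mm / 28.5 mm = 15.0, i.e. 15.0:1.

ratio ≈ 15.0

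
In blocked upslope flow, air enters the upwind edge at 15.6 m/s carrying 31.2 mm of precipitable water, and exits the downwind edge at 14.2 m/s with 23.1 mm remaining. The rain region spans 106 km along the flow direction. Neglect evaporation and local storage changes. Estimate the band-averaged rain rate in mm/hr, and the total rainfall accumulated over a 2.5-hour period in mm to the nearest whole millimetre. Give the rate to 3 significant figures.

R ≈ 5.39 mm/hr; total ≈ 13 mm

Column moisture flux per unit crosswind length is F = V × PW.
Inflow: F_in = 15.6 × 31.2 = 486.72 mm·m/s
Outflow: F_out = 14.2 × 23.1 = 328.02 mm·m/s
Steady-state rate R = (F_in − F_out)/L = (486.72 − 328.02) / 106000 m = 1.497e-03 mm/s.
R = 1.497e-03 × 3600 = 5.39 mm/hr.
Over 2.5 h: total = 5.39 × 2.5 = 13.475 ≈ 13 mm.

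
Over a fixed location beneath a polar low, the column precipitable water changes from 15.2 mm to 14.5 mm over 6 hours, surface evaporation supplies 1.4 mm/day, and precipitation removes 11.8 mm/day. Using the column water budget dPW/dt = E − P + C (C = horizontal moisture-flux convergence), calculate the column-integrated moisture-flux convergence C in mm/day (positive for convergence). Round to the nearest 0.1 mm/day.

C ≈ 7.6 mm/day

dPW/dt = (14.5 − 15.2) mm / (6/24 day) = -2.800 mm/day.
C = dPW/dt − E + P = (-2.800) − 1.4 + 11.8 = 7.6 mm/day.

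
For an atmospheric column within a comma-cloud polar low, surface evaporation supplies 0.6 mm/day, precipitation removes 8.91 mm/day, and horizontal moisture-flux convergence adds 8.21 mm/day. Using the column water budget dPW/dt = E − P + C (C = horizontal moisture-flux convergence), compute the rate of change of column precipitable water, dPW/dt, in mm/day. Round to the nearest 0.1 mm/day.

dPW/dt ≈ -0.1 mm/day

dPW/dt = E − P + C = 0.6 − 8.91 + (8.21) = -0.1 mm/day.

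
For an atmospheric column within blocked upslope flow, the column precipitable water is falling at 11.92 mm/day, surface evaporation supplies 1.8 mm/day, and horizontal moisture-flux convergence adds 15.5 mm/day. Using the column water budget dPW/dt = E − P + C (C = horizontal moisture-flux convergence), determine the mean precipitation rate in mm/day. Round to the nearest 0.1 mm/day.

P ≈ 29.2 mm/day

dPW/dt = -11.92 mm/day.
P = E + C − dPW/dt = 1.8 + (15.5) − (-11.92) = 29.2 mm/day.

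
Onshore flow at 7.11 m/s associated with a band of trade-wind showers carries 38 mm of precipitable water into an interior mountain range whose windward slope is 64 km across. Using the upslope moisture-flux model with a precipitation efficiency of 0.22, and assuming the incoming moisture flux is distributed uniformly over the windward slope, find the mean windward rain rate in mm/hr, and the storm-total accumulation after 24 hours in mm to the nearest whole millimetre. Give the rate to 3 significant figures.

Incoming column moisture flux per unit ridge length: F = V × PW = 7.11 × 38 = 270.18 mm·m/s.
Spread over the 64 km slope with efficiency ε = 0.22: R = ε·F/W = 0.22 × 270.18 / 64000 m = 9.287e-04 mm/s.
R = 9.287e-04 × 3600 = 3.34 mm/hr.
Over 24 h: total = 3.34 × 24 = 80.16 ≈ 80 mm.

R ≈ 3.34 mm/hr; total ≈ 80 mm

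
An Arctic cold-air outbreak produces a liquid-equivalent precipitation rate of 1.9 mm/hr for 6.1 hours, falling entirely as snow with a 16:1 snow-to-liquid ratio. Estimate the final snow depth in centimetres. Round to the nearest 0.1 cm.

snow depth ≈ 18.5 cm

Liquid-equivalent depth = 1.9 × 6.1 = 11.59 mm.
Snow depth = 11.59 mm × 16 = 185.44 mm = 18.5 cm.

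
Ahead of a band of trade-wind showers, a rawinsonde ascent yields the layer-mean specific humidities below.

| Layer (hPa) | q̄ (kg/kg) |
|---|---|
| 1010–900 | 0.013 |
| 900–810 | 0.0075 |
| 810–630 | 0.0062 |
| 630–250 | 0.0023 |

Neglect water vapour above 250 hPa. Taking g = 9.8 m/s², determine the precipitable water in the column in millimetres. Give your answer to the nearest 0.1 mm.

Precipitable water is the column-integrated vapour mass per unit area: PW = (1/g) Σ q̄ Δp, with q in kg/kg and Δp in Pa (1 kg/m² of water = 1 mm).
Layer 1010–900 hPa: Δp = 110 hPa = 11000 Pa, q̄ = 0.013 kg/kg → 0.013 × 11000 / 9.8 = 14.59 mm
Layer 900–810 hPa: Δp = 90 hPa = 9000 Pa, q̄ = 0.0075 kg/kg → 0.0075 × 9000 / 9.8 = 6.89 mm
Layer 810–630 hPa: Δp = 180 hPa = 18000 Pa, q̄ = 0.0062 kg/kg → 0.0062 × 18000 / 9.8 = 11.39 mm
Layer 630–250 hPa: Δp = 380 hPa = 38000 Pa, q̄ = 0.0023 kg/kg → 0.0023 × 38000 / 9.8 = 8.92 mm
PW = 14.59 + 6.89 + 11.39 + 8.92 = 41.79 ≈ 41.8 mm.

PW ≈ 41.8 mm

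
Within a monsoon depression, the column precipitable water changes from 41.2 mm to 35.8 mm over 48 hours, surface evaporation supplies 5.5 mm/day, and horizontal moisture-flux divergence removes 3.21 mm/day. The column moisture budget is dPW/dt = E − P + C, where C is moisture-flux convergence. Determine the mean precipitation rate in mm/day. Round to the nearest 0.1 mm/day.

dPW/dt = (35.8 − 41.2) mm / (48/24 day) = -2.700 mm/day.
P = E + C − dPW/dt = 5.5 + (-3.21) − (-2.700) = 5.0 mm/day.

P ≈ 5.0 mm/day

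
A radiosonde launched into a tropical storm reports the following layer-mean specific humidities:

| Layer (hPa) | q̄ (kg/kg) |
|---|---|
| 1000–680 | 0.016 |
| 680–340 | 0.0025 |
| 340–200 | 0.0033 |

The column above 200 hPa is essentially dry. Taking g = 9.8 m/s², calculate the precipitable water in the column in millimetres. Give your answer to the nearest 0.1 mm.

PW ≈ 65.6 mm

Precipitable water is the column-integrated vapour mass per unit area: PW = (1/g) Σ q̄ Δp, with q in kg/kg and Δp in Pa (1 kg/m² of water = 1 mm).
Layer 1000–680 hPa: Δp = 320 hPa = 32000 Pa, q̄ = 0.016 kg/kg → 0.016 × 32000 / 9.8 = 52.24 mm
Layer 680–340 hPa: Δp = 340 hPa = 34000 Pa, q̄ = 0.0025 kg/kg → 0.0025 × 34000 / 9.8 = 8.67 mm
Layer 340–200 hPa: Δp = 140 hPa = 14000 Pa, q̄ = 0.0033 kg/kg → 0.0033 × 14000 / 9.8 = 4.71 mm
PW = 52.24 + 8.67 + 4.71 = 65.62 ≈ 65.6 mm.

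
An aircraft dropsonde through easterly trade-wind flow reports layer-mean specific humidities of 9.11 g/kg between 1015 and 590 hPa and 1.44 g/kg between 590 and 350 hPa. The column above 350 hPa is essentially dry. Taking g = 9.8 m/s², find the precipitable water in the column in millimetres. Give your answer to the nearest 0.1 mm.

PW ≈ 43.0 mm

Precipitable water is the column-integrated vapour mass per unit area: PW = (1/g) Σ q̄ Δp, with q in kg/kg and Δp in Pa (1 kg/m² of water = 1 mm).
Layer 1015–590 hPa: Δp = 425 hPa = 42500 Pa, q̄ = 0.00911 kg/kg → 0.00911 × 42500 / 9.8 = 39.51 mm
Layer 590–350 hPa: Δp = 240 hPa = 24000 Pa, q̄ = 0.00144 kg/kg → 0.00144 × 24000 / 9.8 = 3.53 mm
PW = 39.51 + 3.53 = 43.04 ≈ 43.0 mm.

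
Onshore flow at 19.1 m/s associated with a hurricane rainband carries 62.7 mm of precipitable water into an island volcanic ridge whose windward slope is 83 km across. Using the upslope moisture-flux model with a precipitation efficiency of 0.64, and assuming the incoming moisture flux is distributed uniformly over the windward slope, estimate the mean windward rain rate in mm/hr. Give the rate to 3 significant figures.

Incoming column moisture flux per unit ridge length: F = V × PW = 19.1 × 62.7 = 1197.57 mm·m/s.
Spread over the 83 km slope with efficiency ε = 0.64: R = ε·F/W = 0.64 × 1197.57 / 83000 m = 9.234e-03 mm/s.
R = 9.234e-03 × 3600 = 33.2 mm/hr.

R ≈ 33.2 mm/hr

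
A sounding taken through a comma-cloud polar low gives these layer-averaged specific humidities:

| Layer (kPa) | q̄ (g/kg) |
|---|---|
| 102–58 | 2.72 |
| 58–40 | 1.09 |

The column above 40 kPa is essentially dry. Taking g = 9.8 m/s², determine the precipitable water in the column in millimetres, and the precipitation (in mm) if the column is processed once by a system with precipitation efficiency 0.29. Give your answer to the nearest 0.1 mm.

Precipitable water is the column-integrated vapour mass per unit area: PW = (1/g) Σ q̄ Δp, with q in kg/kg and Δp in Pa (1 kg/m² of water = 1 mm).
Layer 102–58 kPa: Δp = 440 hPa = 44000 Pa, q̄ = 0.00272 kg/kg → 0.00272 × 44000 / 9.8 = 12.21 mm
Layer 58–40 kPa: Δp = 180 hPa = 18000 Pa, q̄ = 0.00109 kg/kg → 0.00109 × 18000 / 9.8 = 2.00 mm
PW = 12.21 + 2.00 = 14.21 ≈ 14.2 mm.
Precipitation = ε × PW = 0.29 × 14.2 = 4.1 mm.

PW ≈ 14.2 mm; precipitation ≈ 4.1 mm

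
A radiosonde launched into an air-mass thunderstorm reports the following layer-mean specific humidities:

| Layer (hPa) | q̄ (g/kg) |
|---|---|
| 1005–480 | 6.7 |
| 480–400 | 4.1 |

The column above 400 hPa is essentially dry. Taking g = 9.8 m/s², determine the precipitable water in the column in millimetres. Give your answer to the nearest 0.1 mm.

Precipitable water is the column-integrated vapour mass per unit area: PW = (1/g) Σ q̄ Δp, with q in kg/kg and Δp in Pa (1 kg/m² of water = 1 mm).
Layer 1005–480 hPa: Δp = 525 hPa = 52500 Pa, q̄ = 0.0067 kg/kg → 0.0067 × 52500 / 9.8 = 35.89 mm
Layer 480–400 hPa: Δp = 80 hPa = 8000 Pa, q̄ = 0.0041 kg/kg → 0.0041 × 8000 / 9.8 = 3.35 mm
PW = 35.89 + 3.35 = 39.24 ≈ 39.2 mm.

PW ≈ 39.2 mm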